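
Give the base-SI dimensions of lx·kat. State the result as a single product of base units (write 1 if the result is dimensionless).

lx = m⁻²·cd.
kat = s⁻¹·mol.
Combining: lx·kat = (m⁻²·cd) · (s⁻¹·mol) = m⁻²·s⁻¹·mol·cd.

m⁻²·s⁻¹·mol·cd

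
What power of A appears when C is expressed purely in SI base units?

C = s·A.
The exponent of A is 1.

1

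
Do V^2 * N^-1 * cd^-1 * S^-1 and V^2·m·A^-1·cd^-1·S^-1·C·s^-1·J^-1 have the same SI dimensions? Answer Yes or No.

Left side:
  V = kg·m²·s⁻³·A⁻¹.
  So V² = kg²·m⁴·s⁻⁶·A⁻².
  N = kg·m·s⁻².
  So N⁻¹ = kg⁻¹·m⁻¹·s².
  S = kg⁻¹·m⁻²·s³·A².
  So S⁻¹ = kg·m²·s⁻³·A⁻².
  Combining: V²·N⁻¹·cd⁻¹·S⁻¹ = (kg²·m⁴·s⁻⁶·A⁻²) · (kg⁻¹·m⁻¹·s²) · cd⁻¹ · (kg·m²·s⁻³·A⁻²) = kg²·m⁵·s⁻⁷·A⁻⁴·cd⁻¹.
Right side:
  V = W/A (potential = power per current),
      = kg·m²·s⁻³·A⁻¹.
  So V² = kg²·m⁴·s⁻⁶·A⁻².
  S = 1/Ω (conductance is reciprocal resistance),
      = kg⁻¹·m⁻²·s³·A².
  So S⁻¹ = kg·m²·s⁻³·A⁻².
  C = A·s = s·A (charge = current × time).
  J = N·m (work = force × distance),
      = kg·m²·s⁻².
  So J⁻¹ = kg⁻¹·m⁻²·s².
  Combining: V²·m·A⁻¹·cd⁻¹·S⁻¹·C·s⁻¹·J⁻¹ = (kg²·m⁴·s⁻⁶·A⁻²) · m · A⁻¹ · cd⁻¹ · (kg·m²·s⁻³·A⁻²) · (s·A) · s⁻¹ · (kg⁻¹·m⁻²·s²) = kg²·m⁵·s⁻⁷·A⁻⁴·cd⁻¹.
Both reduce to kg²·m⁵·s⁻⁷·A⁻⁴·cd⁻¹.

Yes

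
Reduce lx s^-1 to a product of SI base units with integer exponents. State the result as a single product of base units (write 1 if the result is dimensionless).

lx = m⁻²·cd.
Combining: lx·s⁻¹ = (m⁻²·cd) · s⁻¹ = m⁻²·s⁻¹·cd.

m⁻²·s⁻¹·cd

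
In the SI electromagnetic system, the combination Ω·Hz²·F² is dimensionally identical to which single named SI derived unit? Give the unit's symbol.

S

Ω = V/A (resistance = voltage per current),
    = kg·m²·s⁻³·A⁻².
Hz = 1/s = s⁻¹ (frequency is cycles per second).
So Hz² = s⁻².
F = C/V (capacitance = charge per voltage),
    = A·s/(kg·m²·s⁻³·A⁻¹) (substituting C and V),
    = kg⁻¹·m⁻²·s⁴·A².
So F² = kg⁻²·m⁻⁴·s⁸·A⁴.
Combining: Ω·Hz²·F² = (kg·m²·s⁻³·A⁻²) · s⁻² · (kg⁻²·m⁻⁴·s⁸·A⁴) = kg⁻¹·m⁻²·s³·A².
kg⁻¹·m⁻²·s³·A² is the base-SI form of the siemens.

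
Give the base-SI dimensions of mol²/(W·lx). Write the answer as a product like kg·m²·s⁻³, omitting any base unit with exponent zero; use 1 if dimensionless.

W = J/s (power = energy per time),
    = kg·m²·s⁻³.
So W⁻¹ = kg⁻¹·m⁻²·s³.
lx = lm/m² (illuminance = luminous flux per area),
    = m⁻²·cd.
So lx⁻¹ = m²·cd⁻¹.
Combining: mol²·W⁻¹·lx⁻¹ = mol² · (kg⁻¹·m⁻²·s³) · (m²·cd⁻¹) = kg⁻¹·s³·mol²·cd⁻¹.

kg⁻¹·s³·mol²·cd⁻¹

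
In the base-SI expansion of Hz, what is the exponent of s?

Hz = 1/s = s⁻¹ (frequency is cycles per second).
The exponent of s is -1.

-1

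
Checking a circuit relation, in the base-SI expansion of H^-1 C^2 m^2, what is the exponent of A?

4

H = Wb/A (inductance = flux per current),
    = kg·m²·s⁻²·A⁻².
So H⁻¹ = kg⁻¹·m⁻²·s²·A².
C = A·s = s·A (charge = current × time).
So C² = s²·A².
Combining: H⁻¹·C²·m² = (kg⁻¹·m⁻²·s²·A²) · (s²·A²) · m² = kg⁻¹·s⁴·A⁴.
The exponent of A is 4.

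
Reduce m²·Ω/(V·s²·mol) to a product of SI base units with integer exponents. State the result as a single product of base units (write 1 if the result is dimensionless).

m²·s⁻²·A⁻¹·mol⁻¹

V = W/A (potential = power per current),
    = kg·m²·s⁻³·A⁻¹.
So V⁻¹ = kg⁻¹·m⁻²·s³·A.
Ω = V/A (resistance = voltage per current),
    = kg·m²·s⁻³·A⁻².
Combining: V⁻¹·m²·s⁻²·mol⁻¹·Ω = (kg⁻¹·m⁻²·s³·A) · m² · s⁻² · mol⁻¹ · (kg·m²·s⁻³·A⁻²) = m²·s⁻²·A⁻¹·mol⁻¹.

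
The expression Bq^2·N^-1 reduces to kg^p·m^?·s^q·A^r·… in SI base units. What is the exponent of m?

-1

Bq = 1/s = s⁻¹ (activity is decays per second).
So Bq² = s⁻².
N = kg·m/s² = kg·m·s⁻² (force = mass × acceleration).
So N⁻¹ = kg⁻¹·m⁻¹·s².
Combining: Bq²·N⁻¹ = s⁻² · (kg⁻¹·m⁻¹·s²) = kg⁻¹·m⁻¹.
The exponent of m is -1.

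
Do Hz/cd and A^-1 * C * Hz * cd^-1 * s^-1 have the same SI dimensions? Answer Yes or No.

Yes

Left side:
  Hz = s⁻¹.
  Combining: Hz·cd⁻¹ = s⁻¹ · cd⁻¹ = s⁻¹·cd⁻¹.
Right side:
  C = s·A.
  Hz = s⁻¹.
  Combining: A⁻¹·C·Hz·cd⁻¹·s⁻¹ = A⁻¹ · (s·A) · s⁻¹ · cd⁻¹ · s⁻¹ = s⁻¹·cd⁻¹.
Both reduce to s⁻¹·cd⁻¹.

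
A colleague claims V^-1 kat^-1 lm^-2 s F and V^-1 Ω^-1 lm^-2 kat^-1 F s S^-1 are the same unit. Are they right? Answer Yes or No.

Yes

Left side:
  V = W/A (potential = power per current),
      = kg·m²·s⁻³·A⁻¹.
  So V⁻¹ = kg⁻¹·m⁻²·s³·A.
  kat = mol/s = s⁻¹·mol (catalytic activity).
  So kat⁻¹ = s·mol⁻¹.
  lm = cd·sr = cd (luminous flux; sr is dimensionless).
  So lm⁻² = cd⁻².
  F = C/V (capacitance = charge per voltage),
      = A·s/(kg·m²·s⁻³·A⁻¹) (substituting C and V),
      = kg⁻¹·m⁻²·s⁴·A².
  Combining: V⁻¹·kat⁻¹·lm⁻²·s·F = (kg⁻¹·m⁻²·s³·A) · (s·mol⁻¹) · cd⁻² · s · (kg⁻¹·m⁻²·s⁴·A²) = kg⁻²·m⁻⁴·s⁹·A³·mol⁻¹·cd⁻².
Right side:
  V = W/A (potential = power per current),
      = kg·m²·s⁻³·A⁻¹.
  So V⁻¹ = kg⁻¹·m⁻²·s³·A.
  Ω = V/A (resistance = voltage per current),
      = kg·m²·s⁻³·A⁻².
  So Ω⁻¹ = kg⁻¹·m⁻²·s³·A².
  lm = cd·sr = cd (luminous flux; sr is dimensionless).
  So lm⁻² = cd⁻².
  kat = mol/s = s⁻¹·mol (catalytic activity).
  So kat⁻¹ = s·mol⁻¹.
  F = C/V (capacitance = charge per voltage),
      = A·s/(kg·m²·s⁻³·A⁻¹) (substituting C and V),
      = kg⁻¹·m⁻²·s⁴·A².
  S = 1/Ω (conductance is reciprocal resistance),
      = kg⁻¹·m⁻²·s³·A².
  So S⁻¹ = kg·m²·s⁻³·A⁻².
  Combining: V⁻¹·Ω⁻¹·lm⁻²·kat⁻¹·F·s·S⁻¹ = (kg⁻¹·m⁻²·s³·A) · (kg⁻¹·m⁻²·s³·A²) · cd⁻² · (s·mol⁻¹) · (kg⁻¹·m⁻²·s⁴·A²) · s · (kg·m²·s⁻³·A⁻²) = kg⁻²·m⁻⁴·s⁹·A³·mol⁻¹·cd⁻².
Both reduce to kg⁻²·m⁻⁴·s⁹·A³·mol⁻¹·cd⁻².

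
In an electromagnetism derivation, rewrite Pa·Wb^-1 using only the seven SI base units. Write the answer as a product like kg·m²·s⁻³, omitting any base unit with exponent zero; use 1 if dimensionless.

Pa = kg·m⁻¹·s⁻².
Wb = kg·m²·s⁻²·A⁻¹.
So Wb⁻¹ = kg⁻¹·m⁻²·s²·A.
Combining: Pa·Wb⁻¹ = (kg·m⁻¹·s⁻²) · (kg⁻¹·m⁻²·s²·A) = m⁻³·A.

m⁻³·A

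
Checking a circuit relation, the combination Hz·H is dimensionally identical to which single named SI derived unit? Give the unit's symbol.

Hz = s⁻¹.
H = kg·m²·s⁻²·A⁻².
Combining: Hz·H = s⁻¹ · (kg·m²·s⁻²·A⁻²) = kg·m²·s⁻³·A⁻².
kg·m²·s⁻³·A⁻² is the base-SI form of the ohm.

Ω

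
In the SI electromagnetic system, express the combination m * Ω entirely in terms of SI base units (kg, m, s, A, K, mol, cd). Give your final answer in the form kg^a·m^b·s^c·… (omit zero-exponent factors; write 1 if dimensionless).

Ω = kg·m²·s⁻³·A⁻².
Combining: m·Ω = m · (kg·m²·s⁻³·A⁻²) = kg·m³·s⁻³·A⁻².

kg·m³·s⁻³·A⁻²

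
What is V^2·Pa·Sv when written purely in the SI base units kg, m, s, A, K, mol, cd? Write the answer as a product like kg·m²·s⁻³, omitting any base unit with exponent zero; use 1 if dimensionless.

kg³·m⁵·s⁻¹⁰·A⁻²

V = W/A (potential = power per current),
    = kg·m²·s⁻³·A⁻¹.
So V² = kg²·m⁴·s⁻⁶·A⁻².
Pa = N/m² (pressure = force per area),
    = kg·m⁻¹·s⁻².
Sv = J/kg (equivalent dose = energy per mass),
    = m²·s⁻².
Combining: V²·Pa·Sv = (kg²·m⁴·s⁻⁶·A⁻²) · (kg·m⁻¹·s⁻²) · (m²·s⁻²) = kg³·m⁵·s⁻¹⁰·A⁻².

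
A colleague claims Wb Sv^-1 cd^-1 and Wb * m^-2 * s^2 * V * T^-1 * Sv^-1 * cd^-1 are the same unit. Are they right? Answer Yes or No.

No

Left side:
  Wb = V·s (flux: a volt is a weber per second),
      = kg·m²·s⁻²·A⁻¹.
  Sv = J/kg (equivalent dose = energy per mass),
      = m²·s⁻².
  So Sv⁻¹ = m⁻²·s².
  Combining: Wb·Sv⁻¹·cd⁻¹ = (kg·m²·s⁻²·A⁻¹) · (m⁻²·s²) · cd⁻¹ = kg·A⁻¹·cd⁻¹.
Right side:
  Wb = kg·m²·s⁻²·A⁻¹.
  V = kg·m²·s⁻³·A⁻¹.
  T = kg·s⁻²·A⁻¹.
  So T⁻¹ = kg⁻¹·s²·A.
  Sv = m²·s⁻².
  So Sv⁻¹ = m⁻²·s².
  Combining: Wb·m⁻²·s²·V·T⁻¹·Sv⁻¹·cd⁻¹ = (kg·m²·s⁻²·A⁻¹) · m⁻² · s² · (kg·m²·s⁻³·A⁻¹) · (kg⁻¹·s²·A) · (m⁻²·s²) · cd⁻¹ = kg·s·A⁻¹·cd⁻¹.
Left is kg·A⁻¹·cd⁻¹; right is kg·s·A⁻¹·cd⁻¹ — different.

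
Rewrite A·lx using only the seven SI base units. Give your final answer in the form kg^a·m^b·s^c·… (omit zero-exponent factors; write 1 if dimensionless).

m⁻²·A·cd

lx = lm/m² (illuminance = luminous flux per area),
    = m⁻²·cd.
Combining: A·lx = A · (m⁻²·cd) = m⁻²·A·cd.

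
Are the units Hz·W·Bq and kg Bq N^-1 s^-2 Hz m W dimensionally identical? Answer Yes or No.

Left side:
  Hz = 1/s = s⁻¹ (frequency is cycles per second).
  W = J/s (power = energy per time),
      = kg·m²·s⁻³.
  Bq = 1/s = s⁻¹ (activity is decays per second).
  Combining: Hz·W·Bq = s⁻¹ · (kg·m²·s⁻³) · s⁻¹ = kg·m²·s⁻⁵.
Right side:
  Bq = 1/s = s⁻¹ (activity is decays per second).
  N = kg·m/s² = kg·m·s⁻² (force = mass × acceleration).
  So N⁻¹ = kg⁻¹·m⁻¹·s².
  Hz = 1/s = s⁻¹ (frequency is cycles per second).
  W = J/s (power = energy per time),
      = kg·m²·s⁻³.
  Combining: kg·Bq·N⁻¹·s⁻²·Hz·m·W = kg · s⁻¹ · (kg⁻¹·m⁻¹·s²) · s⁻² · s⁻¹ · m · (kg·m²·s⁻³) = kg·m²·s⁻⁵.
Both reduce to kg·m²·s⁻⁵.

Yes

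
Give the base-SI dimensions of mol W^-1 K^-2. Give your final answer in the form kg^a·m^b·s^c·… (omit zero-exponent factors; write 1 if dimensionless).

W = kg·m²·s⁻³.
So W⁻¹ = kg⁻¹·m⁻²·s³.
Combining: mol·W⁻¹·K⁻² = mol · (kg⁻¹·m⁻²·s³) · K⁻² = kg⁻¹·m⁻²·s³·K⁻²·mol.

kg⁻¹·m⁻²·s³·K⁻²·mol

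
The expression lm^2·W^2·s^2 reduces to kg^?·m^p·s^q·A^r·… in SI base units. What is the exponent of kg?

2

lm = cd·sr = cd (luminous flux; sr is dimensionless).
So lm² = cd².
W = J/s (power = energy per time),
    = kg·m²·s⁻³.
So W² = kg²·m⁴·s⁻⁶.
Combining: lm²·W²·s² = cd² · (kg²·m⁴·s⁻⁶) · s² = kg²·m⁴·s⁻⁴·cd².
The exponent of kg is 2.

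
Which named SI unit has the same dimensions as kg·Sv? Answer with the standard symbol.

J

Sv = J/kg (equivalent dose = energy per mass),
    = m²·s⁻².
Combining: kg·Sv = kg · (m²·s⁻²) = kg·m²·s⁻².
kg·m²·s⁻² is the base-SI form of the joule.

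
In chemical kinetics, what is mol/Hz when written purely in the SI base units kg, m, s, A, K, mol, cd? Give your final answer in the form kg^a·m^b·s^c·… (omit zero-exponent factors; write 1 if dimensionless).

Hz = 1/s = s⁻¹ (frequency is cycles per second).
So Hz⁻¹ = s.
Combining: mol·Hz⁻¹ = mol · s = s·mol.

s·mol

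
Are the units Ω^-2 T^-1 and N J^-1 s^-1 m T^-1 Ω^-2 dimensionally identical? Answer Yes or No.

Left side:
  Ω = kg·m²·s⁻³·A⁻².
  So Ω⁻² = kg⁻²·m⁻⁴·s⁶·A⁴.
  T = kg·s⁻²·A⁻¹.
  So T⁻¹ = kg⁻¹·s²·A.
  Combining: Ω⁻²·T⁻¹ = (kg⁻²·m⁻⁴·s⁶·A⁴) · (kg⁻¹·s²·A) = kg⁻³·m⁻⁴·s⁸·A⁵.
Right side:
  N = kg·m/s² = kg·m·s⁻² (force = mass × acceleration).
  J = N·m (work = force × distance),
      = kg·m²·s⁻².
  So J⁻¹ = kg⁻¹·m⁻²·s².
  T = Wb/m² (flux density = flux per area),
      = kg·s⁻²·A⁻¹.
  So T⁻¹ = kg⁻¹·s²·A.
  Ω = V/A (resistance = voltage per current),
      = kg·m²·s⁻³·A⁻².
  So Ω⁻² = kg⁻²·m⁻⁴·s⁶·A⁴.
  Combining: N·J⁻¹·s⁻¹·m·T⁻¹·Ω⁻² = (kg·m·s⁻²) · (kg⁻¹·m⁻²·s²) · s⁻¹ · m · (kg⁻¹·s²·A) · (kg⁻²·m⁻⁴·s⁶·A⁴) = kg⁻³·m⁻⁴·s⁷·A⁵.
Left is kg⁻³·m⁻⁴·s⁸·A⁵; right is kg⁻³·m⁻⁴·s⁷·A⁵ — different.

No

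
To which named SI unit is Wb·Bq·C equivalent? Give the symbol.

Wb = V·s (flux: a volt is a weber per second),
    = kg·m²·s⁻²·A⁻¹.
Bq = 1/s = s⁻¹ (activity is decays per second).
C = A·s = s·A (charge = current × time).
Combining: Wb·Bq·C = (kg·m²·s⁻²·A⁻¹) · s⁻¹ · (s·A) = kg·m²·s⁻².
kg·m²·s⁻² is the base-SI form of the joule.

J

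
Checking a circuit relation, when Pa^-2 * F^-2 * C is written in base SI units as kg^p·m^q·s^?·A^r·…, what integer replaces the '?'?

-3

Pa = N/m² (pressure = force per area),
    = kg·m⁻¹·s⁻².
So Pa⁻² = kg⁻²·m²·s⁴.
F = C/V (capacitance = charge per voltage),
    = A·s/(kg·m²·s⁻³·A⁻¹) (substituting C and V),
    = kg⁻¹·m⁻²·s⁴·A².
So F⁻² = kg²·m⁴·s⁻⁸·A⁻⁴.
C = A·s = s·A (charge = current × time).
Combining: Pa⁻²·F⁻²·C = (kg⁻²·m²·s⁴) · (kg²·m⁴·s⁻⁸·A⁻⁴) · (s·A) = m⁶·s⁻³·A⁻³.
The exponent of s is -3.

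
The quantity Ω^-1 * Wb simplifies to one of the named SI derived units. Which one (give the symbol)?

Ω = V/A (resistance = voltage per current),
    = kg·m²·s⁻³·A⁻².
So Ω⁻¹ = kg⁻¹·m⁻²·s³·A².
Wb = V·s (flux: a volt is a weber per second),
    = kg·m²·s⁻²·A⁻¹.
Combining: Ω⁻¹·Wb = (kg⁻¹·m⁻²·s³·A²) · (kg·m²·s⁻²·A⁻¹) = s·A.
s·A is the base-SI form of the coulomb.

C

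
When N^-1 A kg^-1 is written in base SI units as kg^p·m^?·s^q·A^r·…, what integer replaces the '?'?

N = kg·m·s⁻².
So N⁻¹ = kg⁻¹·m⁻¹·s².
Combining: N⁻¹·A·kg⁻¹ = (kg⁻¹·m⁻¹·s²) · A · kg⁻¹ = kg⁻²·m⁻¹·s²·A.
The exponent of m is -1.

-1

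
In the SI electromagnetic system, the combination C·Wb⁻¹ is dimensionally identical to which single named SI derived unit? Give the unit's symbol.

S

C = A·s = s·A (charge = current × time).
Wb = V·s (flux: a volt is a weber per second),
    = kg·m²·s⁻²·A⁻¹.
So Wb⁻¹ = kg⁻¹·m⁻²·s²·A.
Combining: C·Wb⁻¹ = (s·A) · (kg⁻¹·m⁻²·s²·A) = kg⁻¹·m⁻²·s³·A².
kg⁻¹·m⁻²·s³·A² is the base-SI form of the siemens.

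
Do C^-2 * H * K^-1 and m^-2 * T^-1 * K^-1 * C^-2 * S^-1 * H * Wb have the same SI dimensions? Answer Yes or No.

Left side:
  C = s·A.
  So C⁻² = s⁻²·A⁻².
  H = kg·m²·s⁻²·A⁻².
  Combining: C⁻²·H·K⁻¹ = (s⁻²·A⁻²) · (kg·m²·s⁻²·A⁻²) · K⁻¹ = kg·m²·s⁻⁴·A⁻⁴·K⁻¹.
Right side:
  T = Wb/m² (flux density = flux per area),
      = kg·s⁻²·A⁻¹.
  So T⁻¹ = kg⁻¹·s²·A.
  C = A·s = s·A (charge = current × time).
  So C⁻² = s⁻²·A⁻².
  S = 1/Ω (conductance is reciprocal resistance),
      = kg⁻¹·m⁻²·s³·A².
  So S⁻¹ = kg·m²·s⁻³·A⁻².
  H = Wb/A (inductance = flux per current),
      = kg·m²·s⁻²·A⁻².
  Wb = V·s (flux: a volt is a weber per second),
      = kg·m²·s⁻²·A⁻¹.
  Combining: m⁻²·T⁻¹·K⁻¹·C⁻²·S⁻¹·H·Wb = m⁻² · (kg⁻¹·s²·A) · K⁻¹ · (s⁻²·A⁻²) · (kg·m²·s⁻³·A⁻²) · (kg·m²·s⁻²·A⁻²) · (kg·m²·s⁻²·A⁻¹) = kg²·m⁴·s⁻⁷·A⁻⁶·K⁻¹.
Left is kg·m²·s⁻⁴·A⁻⁴·K⁻¹; right is kg²·m⁴·s⁻⁷·A⁻⁶·K⁻¹ — different.

No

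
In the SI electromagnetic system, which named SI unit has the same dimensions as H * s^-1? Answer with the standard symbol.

Ω

H = Wb/A (inductance = flux per current),
    = kg·m²·s⁻²·A⁻².
Combining: H·s⁻¹ = (kg·m²·s⁻²·A⁻²) · s⁻¹ = kg·m²·s⁻³·A⁻².
kg·m²·s⁻³·A⁻² is the base-SI form of the ohm.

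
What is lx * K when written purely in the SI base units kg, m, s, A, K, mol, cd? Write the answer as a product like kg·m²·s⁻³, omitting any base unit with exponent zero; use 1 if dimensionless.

m⁻²·K·cd

lx = lm/m² (illuminance = luminous flux per area),
    = m⁻²·cd.
Combining: lx·K = (m⁻²·cd) · K = m⁻²·K·cd.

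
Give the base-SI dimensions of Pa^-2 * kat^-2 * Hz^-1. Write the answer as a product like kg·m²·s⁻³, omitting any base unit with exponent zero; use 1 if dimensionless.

kg⁻²·m²·s⁷·mol⁻²

Pa = N/m² (pressure = force per area),
    = kg·m⁻¹·s⁻².
So Pa⁻² = kg⁻²·m²·s⁴.
kat = mol/s = s⁻¹·mol (catalytic activity).
So kat⁻² = s²·mol⁻².
Hz = 1/s = s⁻¹ (frequency is cycles per second).
So Hz⁻¹ = s.
Combining: Pa⁻²·kat⁻²·Hz⁻¹ = (kg⁻²·m²·s⁴) · (s²·mol⁻²) · s = kg⁻²·m²·s⁷·mol⁻².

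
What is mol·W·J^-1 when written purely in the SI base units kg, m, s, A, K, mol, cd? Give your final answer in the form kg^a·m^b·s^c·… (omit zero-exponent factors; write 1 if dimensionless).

s⁻¹·mol

W = J/s (power = energy per time),
    = kg·m²·s⁻³.
J = N·m (work = force × distance),
    = kg·m²·s⁻².
So J⁻¹ = kg⁻¹·m⁻²·s².
Combining: mol·W·J⁻¹ = mol · (kg·m²·s⁻³) · (kg⁻¹·m⁻²·s²) = s⁻¹·mol.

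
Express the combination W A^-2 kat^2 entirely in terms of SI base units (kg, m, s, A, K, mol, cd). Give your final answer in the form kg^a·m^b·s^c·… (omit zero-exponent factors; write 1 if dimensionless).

kg·m²·s⁻⁵·A⁻²·mol²

W = J/s (power = energy per time),
    = kg·m²·s⁻³.
kat = mol/s = s⁻¹·mol (catalytic activity).
So kat² = s⁻²·mol².
Combining: W·A⁻²·kat² = (kg·m²·s⁻³) · A⁻² · (s⁻²·mol²) = kg·m²·s⁻⁵·A⁻²·mol².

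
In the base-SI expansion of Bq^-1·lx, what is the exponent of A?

0

Bq = 1/s = s⁻¹ (activity is decays per second).
So Bq⁻¹ = s.
lx = lm/m² (illuminance = luminous flux per area),
    = m⁻²·cd.
Combining: Bq⁻¹·lx = s · (m⁻²·cd) = m⁻²·s·cd.
The exponent of A is 0.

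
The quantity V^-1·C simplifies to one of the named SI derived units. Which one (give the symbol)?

F

V = W/A (potential = power per current),
    = kg·m²·s⁻³·A⁻¹.
So V⁻¹ = kg⁻¹·m⁻²·s³·A.
C = A·s = s·A (charge = current × time).
Combining: V⁻¹·C = (kg⁻¹·m⁻²·s³·A) · (s·A) = kg⁻¹·m⁻²·s⁴·A².
kg⁻¹·m⁻²·s⁴·A² is the base-SI form of the farad.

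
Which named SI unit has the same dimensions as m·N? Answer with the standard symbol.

N = kg·m/s² = kg·m·s⁻² (force = mass × acceleration).
Combining: m·N = m · (kg·m·s⁻²) = kg·m²·s⁻².
kg·m²·s⁻² is the base-SI form of the joule.

J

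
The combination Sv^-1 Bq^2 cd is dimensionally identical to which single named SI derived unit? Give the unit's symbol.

Sv = m²·s⁻².
So Sv⁻¹ = m⁻²·s².
Bq = s⁻¹.
So Bq² = s⁻².
Combining: Sv⁻¹·Bq²·cd = (m⁻²·s²) · s⁻² · cd = m⁻²·cd.
m⁻²·cd is the base-SI form of the lux.

lx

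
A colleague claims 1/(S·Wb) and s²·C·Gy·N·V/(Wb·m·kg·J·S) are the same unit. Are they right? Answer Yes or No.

Left side:
  S = 1/Ω (conductance is reciprocal resistance),
      = kg⁻¹·m⁻²·s³·A².
  So S⁻¹ = kg·m²·s⁻³·A⁻².
  Wb = V·s (flux: a volt is a weber per second),
      = kg·m²·s⁻²·A⁻¹.
  So Wb⁻¹ = kg⁻¹·m⁻²·s²·A.
  Combining: S⁻¹·Wb⁻¹ = (kg·m²·s⁻³·A⁻²) · (kg⁻¹·m⁻²·s²·A) = s⁻¹·A⁻¹.
Right side:
  Wb = kg·m²·s⁻²·A⁻¹.
  So Wb⁻¹ = kg⁻¹·m⁻²·s²·A.
  C = s·A.
  Gy = m²·s⁻².
  J = kg·m²·s⁻².
  So J⁻¹ = kg⁻¹·m⁻²·s².
  N = kg·m·s⁻².
  S = kg⁻¹·m⁻²·s³·A².
  So S⁻¹ = kg·m²·s⁻³·A⁻².
  V = kg·m²·s⁻³·A⁻¹.
  Combining: Wb⁻¹·s²·C·Gy·m⁻¹·kg⁻¹·J⁻¹·N·S⁻¹·V = (kg⁻¹·m⁻²·s²·A) · s² · (s·A) · (m²·s⁻²) · m⁻¹ · kg⁻¹ · (kg⁻¹·m⁻²·s²) · (kg·m·s⁻²) · (kg·m²·s⁻³·A⁻²) · (kg·m²·s⁻³·A⁻¹) = m²·s⁻³·A⁻¹.
Left is s⁻¹·A⁻¹; right is m²·s⁻³·A⁻¹ — different.

No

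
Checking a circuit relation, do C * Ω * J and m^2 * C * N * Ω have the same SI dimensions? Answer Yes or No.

Left side:
  C = A·s = s·A (charge = current × time).
  Ω = V/A (resistance = voltage per current),
      = kg·m²·s⁻³·A⁻².
  J = N·m (work = force × distance),
      = kg·m²·s⁻².
  Combining: C·Ω·J = (s·A) · (kg·m²·s⁻³·A⁻²) · (kg·m²·s⁻²) = kg²·m⁴·s⁻⁴·A⁻¹.
Right side:
  C = s·A.
  N = kg·m·s⁻².
  Ω = kg·m²·s⁻³·A⁻².
  Combining: m²·C·N·Ω = m² · (s·A) · (kg·m·s⁻²) · (kg·m²·s⁻³·A⁻²) = kg²·m⁵·s⁻⁴·A⁻¹.
Left is kg²·m⁴·s⁻⁴·A⁻¹; right is kg²·m⁵·s⁻⁴·A⁻¹ — different.

No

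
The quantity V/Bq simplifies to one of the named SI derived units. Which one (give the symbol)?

V = W/A (potential = power per current),
    = kg·m²·s⁻³·A⁻¹.
Bq = 1/s = s⁻¹ (activity is decays per second).
So Bq⁻¹ = s.
Combining: V·Bq⁻¹ = (kg·m²·s⁻³·A⁻¹) · s = kg·m²·s⁻²·A⁻¹.
kg·m²·s⁻²·A⁻¹ is the base-SI form of the weber.

Wb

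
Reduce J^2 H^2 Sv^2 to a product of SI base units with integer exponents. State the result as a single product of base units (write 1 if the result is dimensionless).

J = kg·m²·s⁻².
So J² = kg²·m⁴·s⁻⁴.
H = kg·m²·s⁻²·A⁻².
So H² = kg²·m⁴·s⁻⁴·A⁻⁴.
Sv = m²·s⁻².
So Sv² = m⁴·s⁻⁴.
Combining: J²·H²·Sv² = (kg²·m⁴·s⁻⁴) · (kg²·m⁴·s⁻⁴·A⁻⁴) · (m⁴·s⁻⁴) = kg⁴·m¹²·s⁻¹²·A⁻⁴.

kg⁴·m¹²·s⁻¹²·A⁻⁴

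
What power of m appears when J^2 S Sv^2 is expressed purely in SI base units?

J = kg·m²·s⁻².
So J² = kg²·m⁴·s⁻⁴.
S = kg⁻¹·m⁻²·s³·A².
Sv = m²·s⁻².
So Sv² = m⁴·s⁻⁴.
Combining: J²·S·Sv² = (kg²·m⁴·s⁻⁴) · (kg⁻¹·m⁻²·s³·A²) · (m⁴·s⁻⁴) = kg·m⁶·s⁻⁵·A².
The exponent of m is 6.

6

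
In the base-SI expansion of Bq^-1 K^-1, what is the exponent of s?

Bq = s⁻¹.
So Bq⁻¹ = s.
Combining: Bq⁻¹·K⁻¹ = s · K⁻¹ = s·K⁻¹.
The exponent of s is 1.

1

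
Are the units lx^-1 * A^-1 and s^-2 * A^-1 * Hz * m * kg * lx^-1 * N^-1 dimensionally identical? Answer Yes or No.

No

Left side:
  lx = m⁻²·cd.
  So lx⁻¹ = m²·cd⁻¹.
  Combining: lx⁻¹·A⁻¹ = (m²·cd⁻¹) · A⁻¹ = m²·A⁻¹·cd⁻¹.
Right side:
  Hz = 1/s = s⁻¹ (frequency is cycles per second).
  lx = lm/m² (illuminance = luminous flux per area),
      = m⁻²·cd.
  So lx⁻¹ = m²·cd⁻¹.
  N = kg·m/s² = kg·m·s⁻² (force = mass × acceleration).
  So N⁻¹ = kg⁻¹·m⁻¹·s².
  Combining: s⁻²·A⁻¹·Hz·m·kg·lx⁻¹·N⁻¹ = s⁻² · A⁻¹ · s⁻¹ · m · kg · (m²·cd⁻¹) · (kg⁻¹·m⁻¹·s²) = m²·s⁻¹·A⁻¹·cd⁻¹.
Left is m²·A⁻¹·cd⁻¹; right is m²·s⁻¹·A⁻¹·cd⁻¹ — different.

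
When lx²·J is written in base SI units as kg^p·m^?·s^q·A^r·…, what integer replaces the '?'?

-2

lx = lm/m² (illuminance = luminous flux per area),
    = m⁻²·cd.
So lx² = m⁻⁴·cd².
J = N·m (work = force × distance),
    = kg·m²·s⁻².
Combining: lx²·J = (m⁻⁴·cd²) · (kg·m²·s⁻²) = kg·m⁻²·s⁻²·cd².
The exponent of m is -2.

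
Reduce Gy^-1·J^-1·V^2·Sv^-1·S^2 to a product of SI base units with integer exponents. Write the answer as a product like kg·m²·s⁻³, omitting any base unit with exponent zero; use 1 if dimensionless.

kg⁻¹·m⁻⁶·s⁶·A²

Gy = J/kg (absorbed dose = energy per mass),
    = m²·s⁻².
So Gy⁻¹ = m⁻²·s².
J = N·m (work = force × distance),
    = kg·m²·s⁻².
So J⁻¹ = kg⁻¹·m⁻²·s².
V = W/A (potential = power per current),
    = kg·m²·s⁻³·A⁻¹.
So V² = kg²·m⁴·s⁻⁶·A⁻².
Sv = J/kg (equivalent dose = energy per mass),
    = m²·s⁻².
So Sv⁻¹ = m⁻²·s².
S = 1/Ω (conductance is reciprocal resistance),
    = kg⁻¹·m⁻²·s³·A².
So S² = kg⁻²·m⁻⁴·s⁶·A⁴.
Combining: Gy⁻¹·J⁻¹·V²·Sv⁻¹·S² = (m⁻²·s²) · (kg⁻¹·m⁻²·s²) · (kg²·m⁴·s⁻⁶·A⁻²) · (m⁻²·s²) · (kg⁻²·m⁻⁴·s⁶·A⁴) = kg⁻¹·m⁻⁶·s⁶·A².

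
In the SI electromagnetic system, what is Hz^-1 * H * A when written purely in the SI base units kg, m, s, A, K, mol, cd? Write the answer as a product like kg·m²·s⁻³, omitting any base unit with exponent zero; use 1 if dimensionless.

kg·m²·s⁻¹·A⁻¹

Hz = s⁻¹.
So Hz⁻¹ = s.
H = kg·m²·s⁻²·A⁻².
Combining: Hz⁻¹·H·A = s · (kg·m²·s⁻²·A⁻²) · A = kg·m²·s⁻¹·A⁻¹.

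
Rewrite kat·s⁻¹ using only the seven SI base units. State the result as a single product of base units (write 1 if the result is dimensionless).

kat = mol/s = s⁻¹·mol (catalytic activity).
Combining: kat·s⁻¹ = (s⁻¹·mol) · s⁻¹ = s⁻²·mol.

s⁻²·mol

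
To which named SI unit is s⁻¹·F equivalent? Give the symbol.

S

F = C/V (capacitance = charge per voltage),
    = A·s/(kg·m²·s⁻³·A⁻¹) (substituting C and V),
    = kg⁻¹·m⁻²·s⁴·A².
Combining: s⁻¹·F = s⁻¹ · (kg⁻¹·m⁻²·s⁴·A²) = kg⁻¹·m⁻²·s³·A².
kg⁻¹·m⁻²·s³·A² is the base-SI form of the siemens.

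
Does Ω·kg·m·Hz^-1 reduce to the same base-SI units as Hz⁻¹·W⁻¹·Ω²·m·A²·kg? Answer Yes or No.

Yes

Left side:
  Ω = V/A (resistance = voltage per current),
      = kg·m²·s⁻³·A⁻².
  Hz = 1/s = s⁻¹ (frequency is cycles per second).
  So Hz⁻¹ = s.
  Combining: Ω·kg·m·Hz⁻¹ = (kg·m²·s⁻³·A⁻²) · kg · m · s = kg²·m³·s⁻²·A⁻².
Right side:
  Hz = 1/s = s⁻¹ (frequency is cycles per second).
  So Hz⁻¹ = s.
  W = J/s (power = energy per time),
      = kg·m²·s⁻³.
  So W⁻¹ = kg⁻¹·m⁻²·s³.
  Ω = V/A (resistance = voltage per current),
      = kg·m²·s⁻³·A⁻².
  So Ω² = kg²·m⁴·s⁻⁶·A⁻⁴.
  Combining: Hz⁻¹·W⁻¹·Ω²·m·A²·kg = s · (kg⁻¹·m⁻²·s³) · (kg²·m⁴·s⁻⁶·A⁻⁴) · m · A² · kg = kg²·m³·s⁻²·A⁻².
Both reduce to kg²·m³·s⁻²·A⁻².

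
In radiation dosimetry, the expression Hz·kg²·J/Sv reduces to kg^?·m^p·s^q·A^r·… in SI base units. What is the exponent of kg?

Hz = 1/s = s⁻¹ (frequency is cycles per second).
Sv = J/kg (equivalent dose = energy per mass),
    = m²·s⁻².
So Sv⁻¹ = m⁻²·s².
J = N·m (work = force × distance),
    = kg·m²·s⁻².
Combining: Hz·kg²·Sv⁻¹·J = s⁻¹ · kg² · (m⁻²·s²) · (kg·m²·s⁻²) = kg³·s⁻¹.
The exponent of kg is 3.

3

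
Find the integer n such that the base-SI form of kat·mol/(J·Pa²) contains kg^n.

-3

J = N·m (work = force × distance),
    = kg·m²·s⁻².
So J⁻¹ = kg⁻¹·m⁻²·s².
kat = mol/s = s⁻¹·mol (catalytic activity).
Pa = N/m² (pressure = force per area),
    = kg·m⁻¹·s⁻².
So Pa⁻² = kg⁻²·m²·s⁴.
Combining: J⁻¹·kat·mol·Pa⁻² = (kg⁻¹·m⁻²·s²) · (s⁻¹·mol) · mol · (kg⁻²·m²·s⁴) = kg⁻³·s⁵·mol².
The exponent of kg is -3.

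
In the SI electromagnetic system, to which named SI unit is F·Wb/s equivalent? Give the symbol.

C

F = C/V (capacitance = charge per voltage),
    = A·s/(kg·m²·s⁻³·A⁻¹) (substituting C and V),
    = kg⁻¹·m⁻²·s⁴·A².
Wb = V·s (flux: a volt is a weber per second),
    = kg·m²·s⁻²·A⁻¹.
Combining: F·s⁻¹·Wb = (kg⁻¹·m⁻²·s⁴·A²) · s⁻¹ · (kg·m²·s⁻²·A⁻¹) = s·A.
s·A is the base-SI form of the coulomb.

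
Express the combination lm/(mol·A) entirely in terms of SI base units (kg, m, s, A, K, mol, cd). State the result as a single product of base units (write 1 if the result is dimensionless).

lm = cd·sr = cd (luminous flux; sr is dimensionless).
Combining: mol⁻¹·lm·A⁻¹ = mol⁻¹ · cd · A⁻¹ = A⁻¹·mol⁻¹·cd.

A⁻¹·mol⁻¹·cd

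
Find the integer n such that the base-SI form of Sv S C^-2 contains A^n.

Sv = J/kg (equivalent dose = energy per mass),
    = m²·s⁻².
S = 1/Ω (conductance is reciprocal resistance),
    = kg⁻¹·m⁻²·s³·A².
C = A·s = s·A (charge = current × time).
So C⁻² = s⁻²·A⁻².
Combining: Sv·S·C⁻² = (m²·s⁻²) · (kg⁻¹·m⁻²·s³·A²) · (s⁻²·A⁻²) = kg⁻¹·s⁻¹.
The exponent of A is 0.

0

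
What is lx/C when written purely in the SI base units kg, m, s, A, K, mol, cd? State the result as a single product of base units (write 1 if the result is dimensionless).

m⁻²·s⁻¹·A⁻¹·cd

C = A·s = s·A (charge = current × time).
So C⁻¹ = s⁻¹·A⁻¹.
lx = lm/m² (illuminance = luminous flux per area),
    = m⁻²·cd.
Combining: C⁻¹·lx = (s⁻¹·A⁻¹) · (m⁻²·cd) = m⁻²·s⁻¹·A⁻¹·cd.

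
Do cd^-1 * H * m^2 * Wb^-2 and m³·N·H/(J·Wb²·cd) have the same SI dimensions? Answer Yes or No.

Left side:
  H = Wb/A (inductance = flux per current),
      = kg·m²·s⁻²·A⁻².
  Wb = V·s (flux: a volt is a weber per second),
      = kg·m²·s⁻²·A⁻¹.
  So Wb⁻² = kg⁻²·m⁻⁴·s⁴·A².
  Combining: cd⁻¹·H·m²·Wb⁻² = cd⁻¹ · (kg·m²·s⁻²·A⁻²) · m² · (kg⁻²·m⁻⁴·s⁴·A²) = kg⁻¹·s²·cd⁻¹.
Right side:
  J = kg·m²·s⁻².
  So J⁻¹ = kg⁻¹·m⁻²·s².
  Wb = kg·m²·s⁻²·A⁻¹.
  So Wb⁻² = kg⁻²·m⁻⁴·s⁴·A².
  N = kg·m·s⁻².
  H = kg·m²·s⁻²·A⁻².
  Combining: J⁻¹·m³·Wb⁻²·N·cd⁻¹·H = (kg⁻¹·m⁻²·s²) · m³ · (kg⁻²·m⁻⁴·s⁴·A²) · (kg·m·s⁻²) · cd⁻¹ · (kg·m²·s⁻²·A⁻²) = kg⁻¹·s²·cd⁻¹.
Both reduce to kg⁻¹·s²·cd⁻¹.

Yes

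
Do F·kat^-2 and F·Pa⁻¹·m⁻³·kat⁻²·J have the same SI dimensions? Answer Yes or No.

Left side:
  F = C/V (capacitance = charge per voltage),
      = A·s/(kg·m²·s⁻³·A⁻¹) (substituting C and V),
      = kg⁻¹·m⁻²·s⁴·A².
  kat = mol/s = s⁻¹·mol (catalytic activity).
  So kat⁻² = s²·mol⁻².
  Combining: F·kat⁻² = (kg⁻¹·m⁻²·s⁴·A²) · (s²·mol⁻²) = kg⁻¹·m⁻²·s⁶·A²·mol⁻².
Right side:
  F = kg⁻¹·m⁻²·s⁴·A².
  Pa = kg·m⁻¹·s⁻².
  So Pa⁻¹ = kg⁻¹·m·s².
  kat = s⁻¹·mol.
  So kat⁻² = s²·mol⁻².
  J = kg·m²·s⁻².
  Combining: F·Pa⁻¹·m⁻³·kat⁻²·J = (kg⁻¹·m⁻²·s⁴·A²) · (kg⁻¹·m·s²) · m⁻³ · (s²·mol⁻²) · (kg·m²·s⁻²) = kg⁻¹·m⁻²·s⁶·A²·mol⁻².
Both reduce to kg⁻¹·m⁻²·s⁶·A²·mol⁻².

Yes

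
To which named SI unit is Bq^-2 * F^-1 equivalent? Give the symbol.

H

Bq = 1/s = s⁻¹ (activity is decays per second).
So Bq⁻² = s².
F = C/V (capacitance = charge per voltage),
    = A·s/(kg·m²·s⁻³·A⁻¹) (substituting C and V),
    = kg⁻¹·m⁻²·s⁴·A².
So F⁻¹ = kg·m²·s⁻⁴·A⁻².
Combining: Bq⁻²·F⁻¹ = s² · (kg·m²·s⁻⁴·A⁻²) = kg·m²·s⁻²·A⁻².
kg·m²·s⁻²·A⁻² is the base-SI form of the henry.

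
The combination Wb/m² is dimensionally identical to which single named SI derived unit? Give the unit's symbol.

T

Wb = V·s (flux: a volt is a weber per second),
    = kg·m²·s⁻²·A⁻¹.
Combining: m⁻²·Wb = m⁻² · (kg·m²·s⁻²·A⁻¹) = kg·s⁻²·A⁻¹.
kg·s⁻²·A⁻¹ is the base-SI form of the tesla.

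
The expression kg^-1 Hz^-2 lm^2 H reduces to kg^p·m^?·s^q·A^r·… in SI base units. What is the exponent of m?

2

Hz = 1/s = s⁻¹ (frequency is cycles per second).
So Hz⁻² = s².
lm = cd·sr = cd (luminous flux; sr is dimensionless).
So lm² = cd².
H = Wb/A (inductance = flux per current),
    = kg·m²·s⁻²·A⁻².
Combining: kg⁻¹·Hz⁻²·lm²·H = kg⁻¹ · s² · cd² · (kg·m²·s⁻²·A⁻²) = m²·A⁻²·cd².
The exponent of m is 2.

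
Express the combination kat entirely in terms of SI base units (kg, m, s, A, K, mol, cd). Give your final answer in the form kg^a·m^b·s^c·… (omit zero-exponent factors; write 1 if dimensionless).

s⁻¹·mol

kat = s⁻¹·mol.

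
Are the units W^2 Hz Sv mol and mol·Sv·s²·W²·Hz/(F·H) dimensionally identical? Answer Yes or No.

Yes

Left side:
  W = J/s (power = energy per time),
      = kg·m²·s⁻³.
  So W² = kg²·m⁴·s⁻⁶.
  Hz = 1/s = s⁻¹ (frequency is cycles per second).
  Sv = J/kg (equivalent dose = energy per mass),
      = m²·s⁻².
  Combining: W²·Hz·Sv·mol = (kg²·m⁴·s⁻⁶) · s⁻¹ · (m²·s⁻²) · mol = kg²·m⁶·s⁻⁹·mol.
Right side:
  Sv = J/kg (equivalent dose = energy per mass),
      = m²·s⁻².
  F = C/V (capacitance = charge per voltage),
      = A·s/(kg·m²·s⁻³·A⁻¹) (substituting C and V),
      = kg⁻¹·m⁻²·s⁴·A².
  So F⁻¹ = kg·m²·s⁻⁴·A⁻².
  H = Wb/A (inductance = flux per current),
      = kg·m²·s⁻²·A⁻².
  So H⁻¹ = kg⁻¹·m⁻²·s²·A².
  W = J/s (power = energy per time),
      = kg·m²·s⁻³.
  So W² = kg²·m⁴·s⁻⁶.
  Hz = 1/s = s⁻¹ (frequency is cycles per second).
  Combining: mol·Sv·F⁻¹·s²·H⁻¹·W²·Hz = mol · (m²·s⁻²) · (kg·m²·s⁻⁴·A⁻²) · s² · (kg⁻¹·m⁻²·s²·A²) · (kg²·m⁴·s⁻⁶) · s⁻¹ = kg²·m⁶·s⁻⁹·mol.
Both reduce to kg²·m⁶·s⁻⁹·mol.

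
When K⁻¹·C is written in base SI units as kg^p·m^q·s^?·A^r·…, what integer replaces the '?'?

1

C = s·A.
Combining: K⁻¹·C = K⁻¹ · (s·A) = s·A·K⁻¹.
The exponent of s is 1.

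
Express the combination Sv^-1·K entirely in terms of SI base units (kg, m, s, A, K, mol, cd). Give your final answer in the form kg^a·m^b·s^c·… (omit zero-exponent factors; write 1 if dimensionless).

m⁻²·s²·K

Sv = J/kg (equivalent dose = energy per mass),
    = m²·s⁻².
So Sv⁻¹ = m⁻²·s².
Combining: Sv⁻¹·K = (m⁻²·s²) · K = m⁻²·s²·K.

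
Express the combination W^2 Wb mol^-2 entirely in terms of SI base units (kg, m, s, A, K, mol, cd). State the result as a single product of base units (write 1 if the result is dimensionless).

kg³·m⁶·s⁻⁸·A⁻¹·mol⁻²

W = J/s (power = energy per time),
    = kg·m²·s⁻³.
So W² = kg²·m⁴·s⁻⁶.
Wb = V·s (flux: a volt is a weber per second),
    = kg·m²·s⁻²·A⁻¹.
Combining: W²·Wb·mol⁻² = (kg²·m⁴·s⁻⁶) · (kg·m²·s⁻²·A⁻¹) · mol⁻² = kg³·m⁶·s⁻⁸·A⁻¹·mol⁻².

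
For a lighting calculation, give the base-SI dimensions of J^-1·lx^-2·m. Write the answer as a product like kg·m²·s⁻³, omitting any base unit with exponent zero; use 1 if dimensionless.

J = N·m (work = force × distance),
    = kg·m²·s⁻².
So J⁻¹ = kg⁻¹·m⁻²·s².
lx = lm/m² (illuminance = luminous flux per area),
    = m⁻²·cd.
So lx⁻² = m⁴·cd⁻².
Combining: J⁻¹·lx⁻²·m = (kg⁻¹·m⁻²·s²) · (m⁴·cd⁻²) · m = kg⁻¹·m³·s²·cd⁻².

kg⁻¹·m³·s²·cd⁻²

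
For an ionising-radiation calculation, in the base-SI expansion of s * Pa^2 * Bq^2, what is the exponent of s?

-5

Pa = kg·m⁻¹·s⁻².
So Pa² = kg²·m⁻²·s⁻⁴.
Bq = s⁻¹.
So Bq² = s⁻².
Combining: s·Pa²·Bq² = s · (kg²·m⁻²·s⁻⁴) · s⁻² = kg²·m⁻²·s⁻⁵.
The exponent of s is -5.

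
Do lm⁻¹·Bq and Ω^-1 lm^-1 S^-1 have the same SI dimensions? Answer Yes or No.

Left side:
  lm = cd·sr = cd (luminous flux; sr is dimensionless).
  So lm⁻¹ = cd⁻¹.
  Bq = 1/s = s⁻¹ (activity is decays per second).
  Combining: lm⁻¹·Bq = cd⁻¹ · s⁻¹ = s⁻¹·cd⁻¹.
Right side:
  Ω = V/A (resistance = voltage per current),
      = kg·m²·s⁻³·A⁻².
  So Ω⁻¹ = kg⁻¹·m⁻²·s³·A².
  lm = cd·sr = cd (luminous flux; sr is dimensionless).
  So lm⁻¹ = cd⁻¹.
  S = 1/Ω (conductance is reciprocal resistance),
      = kg⁻¹·m⁻²·s³·A².
  So S⁻¹ = kg·m²·s⁻³·A⁻².
  Combining: Ω⁻¹·lm⁻¹·S⁻¹ = (kg⁻¹·m⁻²·s³·A²) · cd⁻¹ · (kg·m²·s⁻³·A⁻²) = cd⁻¹.
Left is s⁻¹·cd⁻¹; right is cd⁻¹ — different.

No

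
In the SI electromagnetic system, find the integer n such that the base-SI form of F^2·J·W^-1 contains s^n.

F = C/V (capacitance = charge per voltage),
    = A·s/(kg·m²·s⁻³·A⁻¹) (substituting C and V),
    = kg⁻¹·m⁻²·s⁴·A².
So F² = kg⁻²·m⁻⁴·s⁸·A⁴.
J = N·m (work = force × distance),
    = kg·m²·s⁻².
W = J/s (power = energy per time),
    = kg·m²·s⁻³.
So W⁻¹ = kg⁻¹·m⁻²·s³.
Combining: F²·J·W⁻¹ = (kg⁻²·m⁻⁴·s⁸·A⁴) · (kg·m²·s⁻²) · (kg⁻¹·m⁻²·s³) = kg⁻²·m⁻⁴·s⁹·A⁴.
The exponent of s is 9.

9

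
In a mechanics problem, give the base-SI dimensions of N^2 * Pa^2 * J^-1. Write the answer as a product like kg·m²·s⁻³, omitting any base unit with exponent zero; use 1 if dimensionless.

N = kg·m/s² = kg·m·s⁻² (force = mass × acceleration).
So N² = kg²·m²·s⁻⁴.
Pa = N/m² (pressure = force per area),
    = kg·m⁻¹·s⁻².
So Pa² = kg²·m⁻²·s⁻⁴.
J = N·m (work = force × distance),
    = kg·m²·s⁻².
So J⁻¹ = kg⁻¹·m⁻²·s².
Combining: N²·Pa²·J⁻¹ = (kg²·m²·s⁻⁴) · (kg²·m⁻²·s⁻⁴) · (kg⁻¹·m⁻²·s²) = kg³·m⁻²·s⁻⁶.

kg³·m⁻²·s⁻⁶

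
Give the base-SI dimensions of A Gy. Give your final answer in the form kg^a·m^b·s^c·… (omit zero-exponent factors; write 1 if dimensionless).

m²·s⁻²·A

Gy = m²·s⁻².
Combining: A·Gy = A · (m²·s⁻²) = m²·s⁻²·A.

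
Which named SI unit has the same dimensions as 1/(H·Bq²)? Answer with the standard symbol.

H = Wb/A (inductance = flux per current),
    = kg·m²·s⁻²·A⁻².
So H⁻¹ = kg⁻¹·m⁻²·s²·A².
Bq = 1/s = s⁻¹ (activity is decays per second).
So Bq⁻² = s².
Combining: H⁻¹·Bq⁻² = (kg⁻¹·m⁻²·s²·A²) · s² = kg⁻¹·m⁻²·s⁴·A².
kg⁻¹·m⁻²·s⁴·A² is the base-SI form of the farad.

F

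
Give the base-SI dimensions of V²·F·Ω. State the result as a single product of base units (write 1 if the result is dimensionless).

V = kg·m²·s⁻³·A⁻¹.
So V² = kg²·m⁴·s⁻⁶·A⁻².
F = kg⁻¹·m⁻²·s⁴·A².
Ω = kg·m²·s⁻³·A⁻².
Combining: V²·F·Ω = (kg²·m⁴·s⁻⁶·A⁻²) · (kg⁻¹·m⁻²·s⁴·A²) · (kg·m²·s⁻³·A⁻²) = kg²·m⁴·s⁻⁵·A⁻².

kg²·m⁴·s⁻⁵·A⁻²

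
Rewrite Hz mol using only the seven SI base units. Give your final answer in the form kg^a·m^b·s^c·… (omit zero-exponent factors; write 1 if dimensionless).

Hz = s⁻¹.
Combining: Hz·mol = s⁻¹ · mol = s⁻¹·mol.

s⁻¹·mol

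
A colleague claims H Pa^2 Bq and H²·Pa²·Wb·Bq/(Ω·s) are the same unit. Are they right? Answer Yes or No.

No

Left side:
  H = kg·m²·s⁻²·A⁻².
  Pa = kg·m⁻¹·s⁻².
  So Pa² = kg²·m⁻²·s⁻⁴.
  Bq = s⁻¹.
  Combining: H·Pa²·Bq = (kg·m²·s⁻²·A⁻²) · (kg²·m⁻²·s⁻⁴) · s⁻¹ = kg³·s⁻⁷·A⁻².
Right side:
  H = Wb/A (inductance = flux per current),
      = kg·m²·s⁻²·A⁻².
  So H² = kg²·m⁴·s⁻⁴·A⁻⁴.
  Pa = N/m² (pressure = force per area),
      = kg·m⁻¹·s⁻².
  So Pa² = kg²·m⁻²·s⁻⁴.
  Wb = V·s (flux: a volt is a weber per second),
      = kg·m²·s⁻²·A⁻¹.
  Bq = 1/s = s⁻¹ (activity is decays per second).
  Ω = V/A (resistance = voltage per current),
      = kg·m²·s⁻³·A⁻².
  So Ω⁻¹ = kg⁻¹·m⁻²·s³·A².
  Combining: H²·Pa²·Wb·Bq·Ω⁻¹·s⁻¹ = (kg²·m⁴·s⁻⁴·A⁻⁴) · (kg²·m⁻²·s⁻⁴) · (kg·m²·s⁻²·A⁻¹) · s⁻¹ · (kg⁻¹·m⁻²·s³·A²) · s⁻¹ = kg⁴·m²·s⁻⁹·A⁻³.
Left is kg³·s⁻⁷·A⁻²; right is kg⁴·m²·s⁻⁹·A⁻³ — different.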